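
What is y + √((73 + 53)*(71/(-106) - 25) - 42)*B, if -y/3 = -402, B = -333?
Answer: 1206 - 333*I*√9203397/53 ≈ 1206.0 - 19061.0*I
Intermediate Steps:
y = 1206 (y = -3*(-402) = 1206)
y + √((73 + 53)*(71/(-106) - 25) - 42)*B = 1206 + √((73 + 53)*(71/(-106) - 25) - 42)*(-333) = 1206 + √(126*(71*(-1/106) - 25) - 42)*(-333) = 1206 + √(126*(-71/106 - 25) - 42)*(-333) = 1206 + √(126*(-2721/106) - 42)*(-333) = 1206 + √(-171423/53 - 42)*(-333) = 1206 + √(-173649/53)*(-333) = 1206 + (I*√9203397/53)*(-333) = 1206 - 333*I*√9203397/53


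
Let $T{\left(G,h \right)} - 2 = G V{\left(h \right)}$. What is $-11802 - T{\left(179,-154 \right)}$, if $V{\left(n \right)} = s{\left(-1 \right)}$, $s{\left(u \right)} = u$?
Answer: $-11625$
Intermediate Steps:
$V{\left(n \right)} = -1$
$T{\left(G,h \right)} = 2 - G$ ($T{\left(G,h \right)} = 2 + G \left(-1\right) = 2 - G$)
$-11802 - T{\left(179,-154 \right)} = -11802 - \left(2 - 179\right) = -11802 - -177 = -11802 + 177 = -11625$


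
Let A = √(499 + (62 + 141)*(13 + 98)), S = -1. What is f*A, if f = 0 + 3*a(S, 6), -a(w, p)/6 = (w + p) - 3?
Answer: -72*√5758 ≈ -5463.5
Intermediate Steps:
a(w, p) = 18 - 6*p - 6*w (a(w, p) = -6*((w + p) - 3) = -6*((p + w) - 3) = -6*(-3 + p + w) = 18 - 6*p - 6*w)
A = 2*√5758 (A = √(499 + 203*111) = √(499 + 22533) = √23032 = 2*√5758 ≈ 151.76)
f = -36 (f = 0 + 3*(18 - 6*6 - 6*(-1)) = 0 + 3*(18 - 36 + 6) = 0 + 3*(-12) = 0 - 36 = -36)
f*A = -72*√5758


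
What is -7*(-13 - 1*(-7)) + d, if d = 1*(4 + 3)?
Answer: 49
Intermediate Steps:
d = 7 (d = 1*7 = 7)
-7*(-13 - 1*(-7)) + d = -7*(-13 - 1*(-7)) + 7 = -7*(-13 + 7) + 7 = -7*(-6) + 7 = 42 + 7 = 49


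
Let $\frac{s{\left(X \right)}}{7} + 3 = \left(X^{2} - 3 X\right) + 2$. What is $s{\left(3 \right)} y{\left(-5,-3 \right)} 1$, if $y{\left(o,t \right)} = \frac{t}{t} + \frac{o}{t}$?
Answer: $- \frac{56}{3} \approx -18.667$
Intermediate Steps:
$y{\left(o,t \right)} = 1 + \frac{o}{t}$
$s{\left(X \right)} = -7 - 21 X + 7 X^{2}$ ($s{\left(X \right)} = -21 + 7 \left(\left(X^{2} - 3 X\right) + 2\right) = -21 + 7 \left(2 + X^{2} - 3 X\right) = -21 + \left(14 - 21 X + 7 X^{2}\right) = -7 - 21 X + 7 X^{2}$)
$s{\left(3 \right)} y{\left(-5,-3 \right)} 1 = \left(-7 - 63 + 7 \cdot 3^{2}\right) \frac{-5 - 3}{-3} \cdot 1 = \left(-7 - 63 + 7 \cdot 9\right) \left(- \frac{1}{3}\right) \left(-8\right) 1 = \left(-7 - 63 + 63\right) \frac{8}{3} \cdot 1 = \left(-7\right) \frac{8}{3} = - \frac{56}{3}$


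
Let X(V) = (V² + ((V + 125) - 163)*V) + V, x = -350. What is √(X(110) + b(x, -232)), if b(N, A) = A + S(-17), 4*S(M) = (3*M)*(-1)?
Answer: √79643/2 ≈ 141.11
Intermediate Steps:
S(M) = -3*M/4 (S(M) = ((3*M)*(-1))/4 = (-3*M)/4 = -3*M/4)
b(N, A) = 51/4 + A (b(N, A) = A - ¾*(-17) = A + 51/4 = 51/4 + A)
X(V) = V + V² + V*(-38 + V) (X(V) = (V² + ((125 + V) - 163)*V) + V = (V² + (-38 + V)*V) + V = (V² + V*(-38 + V)) + V = V + V² + V*(-38 + V))
√(X(110) + b(x, -232)) = √(110*(-37 + 2*110) + (51/4 - 232)) = √(110*(-37 + 220) - 877/4) = √(110*183 - 877/4) = √(20130 - 877/4) = √(79643/4) = √79643/2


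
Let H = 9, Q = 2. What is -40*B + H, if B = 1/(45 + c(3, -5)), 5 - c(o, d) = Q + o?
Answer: 73/9 ≈ 8.1111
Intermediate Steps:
c(o, d) = 3 - o (c(o, d) = 5 - (2 + o) = 5 + (-2 - o) = 3 - o)
B = 1/45 (B = 1/(45 + (3 - 1*3)) = 1/(45 + (3 - 3)) = 1/(45 + 0) = 1/45 ≈ 0.022222)
-40*B + H = -40*1/45 + 9 = -8/9 + 9 = 73/9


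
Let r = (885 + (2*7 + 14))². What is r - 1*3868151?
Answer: -3034582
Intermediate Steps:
r = 833569 (r = (885 + (14 + 14))² = (885 + 28)² = 913² = 833569)
r - 1*3868151 = 833569 - 1*3868151 = 833569 - 3868151 = -3034582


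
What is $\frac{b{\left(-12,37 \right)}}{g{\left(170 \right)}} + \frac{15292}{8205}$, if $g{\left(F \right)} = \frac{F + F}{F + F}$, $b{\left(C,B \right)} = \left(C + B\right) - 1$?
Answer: $\frac{212212}{8205} \approx 25.864$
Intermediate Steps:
$b{\left(C,B \right)} = -1 + B + C$ ($b{\left(C,B \right)} = \left(B + C\right) - 1 = -1 + B + C$)
$g{\left(F \right)} = 1$ ($g{\left(F \right)} = \frac{2 F}{2 F} = 2 F \frac{1}{2 F} = 1$)
$\frac{b{\left(-12,37 \right)}}{g{\left(170 \right)}} + \frac{15292}{8205} = \frac{-1 + 37 - 12}{1} + \frac{15292}{8205} = 24 \cdot 1 + 15292 \cdot \frac{1}{8205} = 24 + \frac{15292}{8205} = \frac{212212}{8205}$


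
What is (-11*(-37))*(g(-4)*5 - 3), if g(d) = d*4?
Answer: -33781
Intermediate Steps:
g(d) = 4*d
(-11*(-37))*(g(-4)*5 - 3) = (-11*(-37))*((4*(-4))*5 - 3) = 407*(-16*5 - 3) = 407*(-80 - 3) = 407*(-83) = -33781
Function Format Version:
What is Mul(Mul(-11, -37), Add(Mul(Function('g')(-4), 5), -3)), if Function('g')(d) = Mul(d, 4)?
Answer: -33781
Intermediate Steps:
Function('g')(d) = Mul(4, d)
Mul(Mul(-11, -37), Add(Mul(Function('g')(-4), 5), -3)) = Mul(Mul(-11, -37), Add(Mul(Mul(4, -4), 5), -3)) = Mul(407, Add(Mul(-16, 5), -3)) = Mul(407, Add(-80, -3)) = Mul(407, -83) = -33781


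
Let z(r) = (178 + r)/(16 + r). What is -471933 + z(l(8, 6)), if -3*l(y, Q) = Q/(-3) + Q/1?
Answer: -10382261/22 ≈ -4.7192e+5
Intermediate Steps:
l(y, Q) = -2*Q/9 (l(y, Q) = -(Q/(-3) + Q/1)/3 = -(Q*(-1/3) + Q*1)/3 = -(-Q/3 + Q)/3 = -2*Q/9)
z(r) = (178 + r)/(16 + r)
-471933 + z(l(8, 6)) = -471933 + (178 - 2/9*6)/(16 - 2/9*6) = -471933 + (178 - 4/3)/(16 - 4/3) = -471933 + (530/3)/(44/3) = -471933 + (3/44)*(530/3) = -471933 + 265/22 = -10382261/22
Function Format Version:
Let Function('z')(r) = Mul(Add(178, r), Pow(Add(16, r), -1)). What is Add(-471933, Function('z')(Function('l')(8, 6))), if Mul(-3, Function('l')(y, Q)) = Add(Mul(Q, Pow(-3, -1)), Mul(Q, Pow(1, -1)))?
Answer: Rational(-10382261, 22) ≈ -4.7192e+5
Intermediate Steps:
Function('l')(y, Q) = Mul(Rational(-2, 9), Q) (Function('l')(y, Q) = Mul(Rational(-1, 3), Add(Mul(Q, Pow(-3, -1)), Mul(Q, Pow(1, -1)))) = Mul(Rational(-1, 3), Add(Mul(Q, Rational(-1, 3)), Mul(Q, 1))) = Mul(Rational(-1, 3), Add(Mul(Rational(-1, 3), Q), Q)) = Mul(Rational(-1, 3), Mul(Rational(2, 3), Q)) = Mul(Rational(-2, 9), Q))
Function('z')(r) = Mul(Pow(Add(16, r), -1), Add(178, r))
Add(-471933, Function('z')(Function('l')(8, 6))) = Add(-471933, Mul(Pow(Add(16, Mul(Rational(-2, 9), 6)), -1), Add(178, Mul(Rational(-2, 9), 6)))) = Add(-471933, Mul(Pow(Add(16, Rational(-4, 3)), -1), Add(178, Rational(-4, 3)))) = Add(-471933, Mul(Pow(Rational(44, 3), -1), Rational(530, 3))) = Add(-471933, Mul(Rational(3, 44), Rational(530, 3))) = Add(-471933, Rational(265, 22)) = Rational(-10382261, 22)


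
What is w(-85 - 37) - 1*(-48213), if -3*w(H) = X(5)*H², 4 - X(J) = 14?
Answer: 293479/3 ≈ 97826.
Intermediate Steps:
X(J) = -10 (X(J) = 4 - 1*14 = 4 - 14 = -10)
w(H) = 10*H²/3 (w(H) = -(-10)*H²/3 = 10*H²/3)
w(-85 - 37) - 1*(-48213) = 10*(-85 - 37)²/3 - 1*(-48213) = (10/3)*(-122)² + 48213 = (10/3)*14884 + 48213 = 148840/3 + 48213 = 293479/3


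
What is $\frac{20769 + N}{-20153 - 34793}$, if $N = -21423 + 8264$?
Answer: $- \frac{3805}{27473} \approx -0.1385$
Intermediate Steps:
$N = -13159$
$\frac{20769 + N}{-20153 - 34793} = \frac{20769 - 13159}{-20153 - 34793} = \frac{7610}{-54946} = 7610 \left(- \frac{1}{54946}\right) = - \frac{3805}{27473}$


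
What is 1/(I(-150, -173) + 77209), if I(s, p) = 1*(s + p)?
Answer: 1/76886 ≈ 1.3006e-5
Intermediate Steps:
I(s, p) = p + s (I(s, p) = 1*(p + s) = p + s)
1/(I(-150, -173) + 77209) = 1/((-173 - 150) + 77209) = 1/(-323 + 77209) = 1/76886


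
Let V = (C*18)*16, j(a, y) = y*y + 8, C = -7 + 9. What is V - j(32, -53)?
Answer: -2241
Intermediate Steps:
C = 2
j(a, y) = 8 + y² (j(a, y) = y² + 8 = 8 + y²)
V = 576 (V = (2*18)*16 = 36*16 = 576)
V - j(32, -53) = 576 - (8 + (-53)²) = 576 - (8 + 2809) = 576 - 1*2817 = 576 - 2817 = -2241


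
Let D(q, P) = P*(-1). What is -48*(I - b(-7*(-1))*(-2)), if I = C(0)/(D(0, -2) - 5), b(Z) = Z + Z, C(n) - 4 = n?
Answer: -1280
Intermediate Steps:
C(n) = 4 + n
D(q, P) = -P
b(Z) = 2*Z
I = -4/3 (I = (4 + 0)/(-1*(-2) - 5) = 4/(2 - 5) = 4/(-3) = -⅓*4 = -4/3 ≈ -1.3333)
-48*(I - b(-7*(-1))*(-2)) = -48*(-4/3 - 2*(-7*(-1))*(-2)) = -48*(-4/3 - 2*7*(-2)) = -48*(-4/3 - 14*(-2)) = -48*(-4/3 - 1*(-28)) = -48*(-4/3 + 28) = -48*80/3 = -1280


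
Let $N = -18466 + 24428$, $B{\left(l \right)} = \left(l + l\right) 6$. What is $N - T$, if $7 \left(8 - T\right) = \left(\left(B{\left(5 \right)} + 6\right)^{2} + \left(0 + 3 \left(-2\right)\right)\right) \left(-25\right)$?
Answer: $- \frac{67072}{7} \approx -9581.7$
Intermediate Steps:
$B{\left(l \right)} = 12 l$ ($B{\left(l \right)} = 2 l 6 = 12 l$)
$N = 5962$
$T = \frac{108806}{7}$ ($T = 8 - \frac{\left(\left(12 \cdot 5 + 6\right)^{2} + \left(0 + 3 \left(-2\right)\right)\right) \left(-25\right)}{7} = 8 - \frac{\left(\left(60 + 6\right)^{2} + \left(0 - 6\right)\right) \left(-25\right)}{7} = 8 - \frac{\left(66^{2} - 6\right) \left(-25\right)}{7} = 8 - \frac{\left(4356 - 6\right) \left(-25\right)}{7} = 8 - \frac{4350 \left(-25\right)}{7} = 8 - - \frac{108750}{7} = 8 + \frac{108750}{7} = \frac{108806}{7} \approx 15544.0$)
$N - T = 5962 - \frac{108806}{7} = - \frac{67072}{7}$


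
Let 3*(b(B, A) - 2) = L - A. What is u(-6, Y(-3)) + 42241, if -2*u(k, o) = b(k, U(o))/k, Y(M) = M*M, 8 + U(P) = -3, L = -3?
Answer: 760345/18 ≈ 42241.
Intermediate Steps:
U(P) = -11 (U(P) = -8 - 3 = -11)
Y(M) = M²
b(B, A) = 1 - A/3 (b(B, A) = 2 + (-3 - A)/3 = 2 + (-1 - A/3) = 1 - A/3)
u(k, o) = -7/(3*k) (u(k, o) = -(1 - ⅓*(-11))/(2*k) = -(1 + 11/3)/(2*k) = -7/(3*k))
u(-6, Y(-3)) + 42241 = -7/3/(-6) + 42241 = -7/3*(-⅙) + 42241 = 7/18 + 42241 = 760345/18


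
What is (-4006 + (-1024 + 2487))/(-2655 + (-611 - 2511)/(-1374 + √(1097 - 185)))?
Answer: 795577516941/829905514519 + 3969623*√57/1659811029038 ≈ 0.95865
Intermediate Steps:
(-4006 + (-1024 + 2487))/(-2655 + (-611 - 2511)/(-1374 + √(1097 - 185))) = (-4006 + 1463)/(-2655 - 3122/(-1374 + √912)) = -2543/(-2655 - 3122/(-1374 + 4*√57))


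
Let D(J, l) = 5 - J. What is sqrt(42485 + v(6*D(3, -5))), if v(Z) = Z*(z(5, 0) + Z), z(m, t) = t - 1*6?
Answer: sqrt(42557) ≈ 206.29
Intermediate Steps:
z(m, t) = -6 + t (z(m, t) = t - 6 = -6 + t)
v(Z) = Z*(-6 + Z) (v(Z) = Z*((-6 + 0) + Z) = Z*(-6 + Z))
sqrt(42485 + v(6*D(3, -5))) = sqrt(42485 + (6*(5 - 1*3))*(-6 + 6*(5 - 1*3))) = sqrt(42485 + (6*(5 - 3))*(-6 + 6*(5 - 3))) = sqrt(42485 + (6*2)*(-6 + 6*2)) = sqrt(42485 + 12*(-6 + 12)) = sqrt(42485 + 12*6) = sqrt(42485 + 72) = sqrt(42557)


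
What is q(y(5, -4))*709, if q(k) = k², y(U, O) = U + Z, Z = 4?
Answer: 57429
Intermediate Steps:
y(U, O) = 4 + U (y(U, O) = U + 4 = 4 + U)
q(y(5, -4))*709 = (4 + 5)²*709 = 9²*709 = 81*709 = 57429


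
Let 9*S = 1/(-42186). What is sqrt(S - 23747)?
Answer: I*sqrt(380353974155094)/126558 ≈ 154.1*I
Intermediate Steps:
S = -1/379674 (S = (1/9)/(-42186) = (1/9)*(-1/42186) = -1/379674 ≈ -2.6338e-6)
sqrt(S - 23747) = sqrt(-1/379674 - 23747) = sqrt(-9016118479/379674) = I*sqrt(380353974155094)/126558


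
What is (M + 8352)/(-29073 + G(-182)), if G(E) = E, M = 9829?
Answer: -18181/29255 ≈ -0.62147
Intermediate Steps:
(M + 8352)/(-29073 + G(-182)) = (9829 + 8352)/(-29073 - 182) = 18181/(-29255) = 18181*(-1/29255) = -18181/29255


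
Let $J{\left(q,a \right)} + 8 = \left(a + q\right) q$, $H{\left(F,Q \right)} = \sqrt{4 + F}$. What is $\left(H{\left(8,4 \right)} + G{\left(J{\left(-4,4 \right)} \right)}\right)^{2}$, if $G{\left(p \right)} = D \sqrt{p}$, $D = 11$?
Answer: $-956 + 88 i \sqrt{6} \approx -956.0 + 215.56 i$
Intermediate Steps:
$J{\left(q,a \right)} = -8 + q \left(a + q\right)$ ($J{\left(q,a \right)} = -8 + \left(a + q\right) q = -8 + q \left(a + q\right)$)
$G{\left(p \right)} = 11 \sqrt{p}$
$\left(H{\left(8,4 \right)} + G{\left(J{\left(-4,4 \right)} \right)}\right)^{2} = \left(\sqrt{4 + 8} + 11 \sqrt{-8 + \left(-4\right)^{2} + 4 \left(-4\right)}\right)^{2} = \left(\sqrt{12} + 11 \sqrt{-8 + 16 - 16}\right)^{2} = \left(2 \sqrt{3} + 11 \sqrt{-8}\right)^{2} = \left(2 \sqrt{3} + 11 \cdot 2 i \sqrt{2}\right)^{2} = \left(2 \sqrt{3} + 22 i \sqrt{2}\right)^{2}$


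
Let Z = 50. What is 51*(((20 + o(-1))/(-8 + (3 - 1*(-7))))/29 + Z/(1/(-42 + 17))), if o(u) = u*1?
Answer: -3696531/58 ≈ -63733.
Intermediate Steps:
o(u) = u
51*(((20 + o(-1))/(-8 + (3 - 1*(-7))))/29 + Z/(1/(-42 + 17))) = 51*(((20 - 1)/(-8 + (3 - 1*(-7))))/29 + 50/(1/(-42 + 17))) = 51*((19/(-8 + (3 + 7)))*(1/29) + 50/(1/(-25))) = 51*((19/(-8 + 10))*(1/29) + 50/(-1/25)) = 51*((19/2)*(1/29) + 50*(-25)) = 51*((19*(½))*(1/29) - 1250) = 51*((19/2)*(1/29) - 1250) = 51*(19/58 - 1250) = 51*(-72481/58) = -3696531/58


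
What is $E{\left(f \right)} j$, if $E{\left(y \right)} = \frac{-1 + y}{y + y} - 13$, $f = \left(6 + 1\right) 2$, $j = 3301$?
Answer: $- \frac{1158651}{28} \approx -41380.0$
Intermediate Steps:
$f = 14$ ($f = 7 \cdot 2 = 14$)
$E{\left(y \right)} = -13 + \frac{-1 + y}{2 y}$ ($E{\left(y \right)} = \frac{-1 + y}{2 y} - 13 = -13 + \frac{-1 + y}{2 y}$)
$E{\left(f \right)} j = \frac{-1 - 350}{2 \cdot 14} \cdot 3301 = \frac{1}{2} \cdot \frac{1}{14} \left(-1 - 350\right) 3301 = \frac{1}{2} \cdot \frac{1}{14} \left(-351\right) 3301 = \left(- \frac{351}{28}\right) 3301 = - \frac{1158651}{28}$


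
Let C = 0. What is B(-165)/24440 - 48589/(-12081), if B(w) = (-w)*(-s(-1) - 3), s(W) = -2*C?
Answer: 236307013/59051928 ≈ 4.0017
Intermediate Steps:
s(W) = 0 (s(W) = -2*0 = 0)
B(w) = 3*w (B(w) = (-w)*(-1*0 - 3) = (-w)*(0 - 3) = -w*(-3) = 3*w)
B(-165)/24440 - 48589/(-12081) = (3*(-165))/24440 - 48589/(-12081) = -495*1/24440 - 48589*(-1/12081) = -99/4888 + 48589/12081 = 236307013/59051928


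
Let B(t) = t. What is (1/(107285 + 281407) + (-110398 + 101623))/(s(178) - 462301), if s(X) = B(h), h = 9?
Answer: 3410772299/179689202064 ≈ 0.018982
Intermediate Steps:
s(X) = 9
(1/(107285 + 281407) + (-110398 + 101623))/(s(178) - 462301) = (1/(107285 + 281407) + (-110398 + 101623))/(9 - 462301) = (1/388692 - 8775)/(-462292) = (1/388692 - 8775)*(-1/462292) = -3410772299/388692*(-1/462292) = 3410772299/179689202064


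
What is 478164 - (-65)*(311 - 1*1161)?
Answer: 422914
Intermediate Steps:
478164 - (-65)*(311 - 1*1161) = 478164 - (-65)*(311 - 1161) = 478164 - (-65)*(-850) = 478164 - 1*55250 = 478164 - 55250 = 422914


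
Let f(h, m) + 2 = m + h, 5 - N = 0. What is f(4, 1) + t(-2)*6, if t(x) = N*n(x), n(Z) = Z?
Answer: -57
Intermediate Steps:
N = 5 (N = 5 - 1*0 = 5 + 0 = 5)
f(h, m) = -2 + h + m (f(h, m) = -2 + (m + h) = -2 + (h + m) = -2 + h + m)
t(x) = 5*x
f(4, 1) + t(-2)*6 = (-2 + 4 + 1) + (5*(-2))*6 = 3 - 10*6 = 3 - 60 = -57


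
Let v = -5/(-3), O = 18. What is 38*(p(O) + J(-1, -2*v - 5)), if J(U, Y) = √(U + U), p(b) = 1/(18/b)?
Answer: 38 + 38*I*√2 ≈ 38.0 + 53.74*I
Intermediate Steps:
v = 5/3 (v = -5*(-⅓) = 5/3 ≈ 1.6667)
p(b) = b/18
J(U, Y) = √2*√U (J(U, Y) = √(2*U) = √2*√U)
38*(p(O) + J(-1, -2*v - 5)) = 38*((1/18)*18 + √2*√(-1)) = 38*(1 + √2*I) = 38*(1 + I*√2) = 38 + 38*I*√2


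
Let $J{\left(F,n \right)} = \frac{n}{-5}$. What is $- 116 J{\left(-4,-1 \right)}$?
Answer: $- \frac{116}{5} \approx -23.2$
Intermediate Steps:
$J{\left(F,n \right)} = - \frac{n}{5}$ ($J{\left(F,n \right)} = n \left(- \frac{1}{5}\right) = - \frac{n}{5}$)
$- 116 J{\left(-4,-1 \right)} = - 116 \left(\left(- \frac{1}{5}\right) \left(-1\right)\right) = \left(-116\right) \frac{1}{5} = - \frac{116}{5}$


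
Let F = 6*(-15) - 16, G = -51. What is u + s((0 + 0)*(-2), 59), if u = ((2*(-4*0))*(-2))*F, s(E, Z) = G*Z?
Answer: -3009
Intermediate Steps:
F = -106 (F = -90 - 16 = -106)
s(E, Z) = -51*Z
u = 0 (u = ((2*(-4*0))*(-2))*(-106) = ((2*0)*(-2))*(-106) = (0*(-2))*(-106) = 0*(-106) = 0)
u + s((0 + 0)*(-2), 59) = 0 - 51*59 = 0 - 3009 = -3009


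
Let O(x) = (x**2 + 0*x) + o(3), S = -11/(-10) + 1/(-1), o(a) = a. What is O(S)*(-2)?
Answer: -301/50 ≈ -6.0200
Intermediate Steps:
S = 1/10 (S = -11*(-1/10) + 1*(-1) = 11/10 - 1 = 1/10 ≈ 0.10000)
O(x) = 3 + x**2 (O(x) = (x**2 + 0*x) + 3 = (x**2 + 0) + 3 = x**2 + 3 = 3 + x**2)
O(S)*(-2) = (3 + (1/10)**2)*(-2) = (3 + 1/100)*(-2) = (301/100)*(-2) = -301/50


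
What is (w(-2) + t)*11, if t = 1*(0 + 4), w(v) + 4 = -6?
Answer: -66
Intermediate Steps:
w(v) = -10 (w(v) = -4 - 6 = -10)
t = 4 (t = 1*4 = 4)
(w(-2) + t)*11 = (-10 + 4)*11 = -6*11 = -66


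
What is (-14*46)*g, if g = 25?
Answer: -16100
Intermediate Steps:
(-14*46)*g = -14*46*25 = -644*25 = -16100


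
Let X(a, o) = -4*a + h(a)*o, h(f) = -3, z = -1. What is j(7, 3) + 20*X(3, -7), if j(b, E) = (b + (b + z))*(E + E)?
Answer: 258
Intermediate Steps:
j(b, E) = 2*E*(-1 + 2*b) (j(b, E) = (b + (b - 1))*(E + E) = (b + (-1 + b))*(2*E) = (-1 + 2*b)*(2*E) = 2*E*(-1 + 2*b))
X(a, o) = -4*a - 3*o
j(7, 3) + 20*X(3, -7) = 2*3*(-1 + 2*7) + 20*(-4*3 - 3*(-7)) = 2*3*(-1 + 14) + 20*(-12 + 21) = 2*3*13 + 20*9 = 78 + 180 = 258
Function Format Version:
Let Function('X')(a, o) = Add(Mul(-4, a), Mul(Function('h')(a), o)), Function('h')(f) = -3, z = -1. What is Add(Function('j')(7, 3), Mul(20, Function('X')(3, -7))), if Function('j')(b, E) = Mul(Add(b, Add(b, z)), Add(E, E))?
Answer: 258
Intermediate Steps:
Function('j')(b, E) = Mul(2, E, Add(-1, Mul(2, b))) (Function('j')(b, E) = Mul(Add(b, Add(b, -1)), Add(E, E)) = Mul(Add(b, Add(-1, b)), Mul(2, E)) = Mul(Add(-1, Mul(2, b)), Mul(2, E)) = Mul(2, E, Add(-1, Mul(2, b))))
Function('X')(a, o) = Add(Mul(-4, a), Mul(-3, o))
Add(Function('j')(7, 3), Mul(20, Function('X')(3, -7))) = Add(Mul(2, 3, Add(-1, Mul(2, 7))), Mul(20, Add(Mul(-4, 3), Mul(-3, -7)))) = Add(Mul(2, 3, Add(-1, 14)), Mul(20, Add(-12, 21))) = Add(Mul(2, 3, 13), Mul(20, 9)) = Add(78, 180) = 258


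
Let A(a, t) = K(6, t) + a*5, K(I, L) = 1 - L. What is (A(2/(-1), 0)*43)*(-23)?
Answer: 8901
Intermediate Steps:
A(a, t) = 1 - t + 5*a (A(a, t) = (1 - t) + a*5 = (1 - t) + 5*a = 1 - t + 5*a)
(A(2/(-1), 0)*43)*(-23) = ((1 - 1*0 + 5*(2/(-1)))*43)*(-23) = ((1 + 0 + 5*(2*(-1)))*43)*(-23) = ((1 + 0 + 5*(-2))*43)*(-23) = ((1 + 0 - 10)*43)*(-23) = -9*43*(-23) = -387*(-23) = 8901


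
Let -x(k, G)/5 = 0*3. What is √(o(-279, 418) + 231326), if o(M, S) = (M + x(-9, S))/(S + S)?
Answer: √40418145713/418 ≈ 480.96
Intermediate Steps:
x(k, G) = 0 (x(k, G) = -0*3 = -5*0 = 0)
o(M, S) = M/(2*S) (o(M, S) = (M + 0)/(S + S) = M/((2*S)) = M*(1/(2*S)) = M/(2*S))
√(o(-279, 418) + 231326) = √((½)*(-279)/418 + 231326) = √((½)*(-279)*(1/418) + 231326) = √(-279/836 + 231326) = √(193388257/836) = √40418145713/418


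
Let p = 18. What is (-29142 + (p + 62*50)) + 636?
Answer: -25388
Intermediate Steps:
(-29142 + (p + 62*50)) + 636 = (-29142 + (18 + 62*50)) + 636 = (-29142 + (18 + 3100)) + 636 = (-29142 + 3118) + 636 = -26024 + 636 = -25388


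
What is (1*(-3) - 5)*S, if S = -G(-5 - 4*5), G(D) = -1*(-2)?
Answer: 16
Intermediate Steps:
G(D) = 2
S = -2 (S = -1*2 = -2)
(1*(-3) - 5)*S = (1*(-3) - 5)*(-2) = (-3 - 5)*(-2) = -8*(-2) = 16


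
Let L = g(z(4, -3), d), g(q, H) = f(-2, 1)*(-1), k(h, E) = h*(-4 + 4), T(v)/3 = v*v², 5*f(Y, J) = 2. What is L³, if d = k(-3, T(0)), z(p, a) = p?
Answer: -8/125 ≈ -0.064000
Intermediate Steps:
f(Y, J) = ⅖ (f(Y, J) = (⅕)*2 = ⅖)
T(v) = 3*v³ (T(v) = 3*(v*v²) = 3*v³)
k(h, E) = 0 (k(h, E) = h*0 = 0)
d = 0
g(q, H) = -⅖ (g(q, H) = (⅖)*(-1) = -⅖)
L = -⅖ ≈ -0.40000
L³ = (-⅖)³ = -8/125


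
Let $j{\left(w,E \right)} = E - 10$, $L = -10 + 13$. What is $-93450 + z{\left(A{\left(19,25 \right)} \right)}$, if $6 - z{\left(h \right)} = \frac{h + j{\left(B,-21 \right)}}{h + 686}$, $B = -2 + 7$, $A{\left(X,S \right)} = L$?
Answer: $- \frac{64382888}{689} \approx -93444.0$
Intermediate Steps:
$L = 3$
$A{\left(X,S \right)} = 3$
$B = 5$
$j{\left(w,E \right)} = -10 + E$
$z{\left(h \right)} = 6 - \frac{-31 + h}{686 + h}$ ($z{\left(h \right)} = 6 - \frac{h - 31}{h + 686} = 6 - \frac{h - 31}{686 + h} = 6 - \frac{-31 + h}{686 + h}$)
$-93450 + z{\left(A{\left(19,25 \right)} \right)} = -93450 + \frac{4147 + 5 \cdot 3}{686 + 3} = -93450 + \frac{4147 + 15}{689} = -93450 + \frac{1}{689} \cdot 4162 = -93450 + \frac{4162}{689} = - \frac{64382888}{689}$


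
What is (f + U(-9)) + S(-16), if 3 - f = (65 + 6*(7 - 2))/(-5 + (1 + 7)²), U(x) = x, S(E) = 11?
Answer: 200/59 ≈ 3.3898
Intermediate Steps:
f = 82/59 (f = 3 - (65 + 6*(7 - 2))/(-5 + (1 + 7)²) = 3 - (65 + 6*5)/(-5 + 8²) = 3 - (65 + 30)/(-5 + 64) = 3 - 95/59 = 82/59 ≈ 1.3898)
(f + U(-9)) + S(-16) = (82/59 - 9) + 11 = -449/59 + 11 = 200/59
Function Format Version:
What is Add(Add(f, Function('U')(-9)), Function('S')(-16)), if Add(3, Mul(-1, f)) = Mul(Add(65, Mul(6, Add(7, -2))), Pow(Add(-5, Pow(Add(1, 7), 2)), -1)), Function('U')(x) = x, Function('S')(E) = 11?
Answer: Rational(200, 59) ≈ 3.3898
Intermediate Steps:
f = Rational(82, 59) (f = Add(3, Mul(-1, Mul(Add(65, Mul(6, Add(7, -2))), Pow(Add(-5, Pow(Add(1, 7), 2)), -1)))) = Add(3, Mul(-1, Mul(Add(65, Mul(6, 5)), Pow(Add(-5, Pow(8, 2)), -1)))) = Add(3, Mul(-1, Mul(Add(65, 30), Pow(Add(-5, 64), -1)))) = Add(3, Mul(-1, Mul(95, Pow(59, -1)))) = Add(3, Mul(-1, Mul(95, Rational(1, 59)))) = Add(3, Mul(-1, Rational(95, 59))) = Add(3, Rational(-95, 59)) = Rational(82, 59) ≈ 1.3898)
Add(Add(f, Function('U')(-9)), Function('S')(-16)) = Add(Add(Rational(82, 59), -9), 11) = Add(Rational(-449, 59), 11) = Rational(200, 59)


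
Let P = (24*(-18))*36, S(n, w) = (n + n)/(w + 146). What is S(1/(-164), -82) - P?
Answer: 81616895/5248 ≈ 15552.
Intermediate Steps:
S(n, w) = 2*n/(146 + w) (S(n, w) = (2*n)/(146 + w) = 2*n/(146 + w))
P = -15552 (P = -432*36 = -15552)
S(1/(-164), -82) - P = 2/(-164*(146 - 82)) - 1*(-15552) = 2*(-1/164)/64 + 15552 = 2*(-1/164)*(1/64) + 15552 = -1/5248 + 15552 = 81616895/5248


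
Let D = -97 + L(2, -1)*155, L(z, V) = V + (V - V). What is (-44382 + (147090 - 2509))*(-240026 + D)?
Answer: -24075615322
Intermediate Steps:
L(z, V) = V (L(z, V) = V + 0 = V)
D = -252 (D = -97 - 1*155 = -97 - 155 = -252)
(-44382 + (147090 - 2509))*(-240026 + D) = (-44382 + (147090 - 2509))*(-240026 - 252) = (-44382 + 144581)*(-240278) = 100199*(-240278) = -24075615322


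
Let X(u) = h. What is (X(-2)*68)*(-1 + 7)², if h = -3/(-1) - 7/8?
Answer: 5202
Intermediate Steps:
h = 17/8 (h = -3*(-1) - 7*⅛ = 3 - 7/8 = 17/8 ≈ 2.1250)
X(u) = 17/8
(X(-2)*68)*(-1 + 7)² = ((17/8)*68)*(-1 + 7)² = (289/2)*6² = (289/2)*36 = 5202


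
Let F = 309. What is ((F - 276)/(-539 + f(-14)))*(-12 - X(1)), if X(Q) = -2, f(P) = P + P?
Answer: 110/189 ≈ 0.58201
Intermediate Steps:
f(P) = 2*P
((F - 276)/(-539 + f(-14)))*(-12 - X(1)) = ((309 - 276)/(-539 + 2*(-14)))*(-12 - 1*(-2)) = (33/(-539 - 28))*(-12 + 2) = (33/(-567))*(-10) = (33*(-1/567))*(-10) = -11/189*(-10) = 110/189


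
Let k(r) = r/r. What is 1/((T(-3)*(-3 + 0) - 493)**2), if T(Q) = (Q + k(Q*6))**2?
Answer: 1/255025 ≈ 3.9212e-6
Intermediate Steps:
k(r) = 1
T(Q) = (1 + Q)**2 (T(Q) = (Q + 1)**2 = (1 + Q)**2)
1/((T(-3)*(-3 + 0) - 493)**2) = 1/(((1 - 3)**2*(-3 + 0) - 493)**2) = 1/(((-2)**2*(-3) - 493)**2) = 1/((4*(-3) - 493)**2) = 1/((-12 - 493)**2) = 1/((-505)**2) = 1/255025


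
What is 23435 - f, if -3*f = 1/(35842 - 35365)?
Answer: 33535486/1431 ≈ 23435.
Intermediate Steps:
f = -1/1431 (f = -1/(3*(35842 - 35365)) = -⅓/477 = -⅓*1/477 = -1/1431 ≈ -0.00069881)
23435 - f = 23435 - 1*(-1/1431) = 23435 + 1/1431 = 33535486/1431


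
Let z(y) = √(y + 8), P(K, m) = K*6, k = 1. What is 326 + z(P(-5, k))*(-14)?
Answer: 326 - 14*I*√22 ≈ 326.0 - 65.666*I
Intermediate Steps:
P(K, m) = 6*K
z(y) = √(8 + y)
326 + z(P(-5, k))*(-14) = 326 + √(8 + 6*(-5))*(-14) = 326 + √(8 - 30)*(-14) = 326 + √(-22)*(-14) = 326 + (I*√22)*(-14) = 326 - 14*I*√22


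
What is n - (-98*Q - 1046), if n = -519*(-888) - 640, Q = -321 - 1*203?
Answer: 409926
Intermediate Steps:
Q = -524 (Q = -321 - 203 = -524)
n = 460232 (n = 460872 - 640 = 460232)
n - (-98*Q - 1046) = 460232 - (-98*(-524) - 1046) = 460232 - (51352 - 1046) = 460232 - 1*50306 = 460232 - 50306 = 409926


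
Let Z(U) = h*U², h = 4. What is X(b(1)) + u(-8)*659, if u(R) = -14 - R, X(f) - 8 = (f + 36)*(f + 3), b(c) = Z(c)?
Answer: -3666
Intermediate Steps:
Z(U) = 4*U²
b(c) = 4*c²
X(f) = 8 + (3 + f)*(36 + f) (X(f) = 8 + (f + 36)*(f + 3) = 8 + (36 + f)*(3 + f) = 8 + (3 + f)*(36 + f))
X(b(1)) + u(-8)*659 = (116 + (4*1²)² + 39*(4*1²)) + (-14 - 1*(-8))*659 = (116 + (4*1)² + 39*(4*1)) + (-14 + 8)*659 = (116 + 4² + 39*4) - 6*659 = (116 + 16 + 156) - 3954 = 288 - 3954 = -3666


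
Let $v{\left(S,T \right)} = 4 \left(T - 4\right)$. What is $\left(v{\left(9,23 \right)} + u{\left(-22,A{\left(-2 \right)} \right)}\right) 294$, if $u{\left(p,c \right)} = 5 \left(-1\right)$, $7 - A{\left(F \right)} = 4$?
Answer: $20874$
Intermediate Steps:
$v{\left(S,T \right)} = -16 + 4 T$ ($v{\left(S,T \right)} = 4 \left(-4 + T\right) = -16 + 4 T$)
$A{\left(F \right)} = 3$ ($A{\left(F \right)} = 7 - 4 = 3$)
$u{\left(p,c \right)} = -5$
$\left(v{\left(9,23 \right)} + u{\left(-22,A{\left(-2 \right)} \right)}\right) 294 = \left(\left(-16 + 4 \cdot 23\right) - 5\right) 294 = \left(\left(-16 + 92\right) - 5\right) 294 = \left(76 - 5\right) 294 = 71 \cdot 294 = 20874$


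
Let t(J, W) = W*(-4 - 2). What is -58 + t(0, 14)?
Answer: -142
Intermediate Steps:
t(J, W) = -6*W (t(J, W) = W*(-6) = -6*W)
-58 + t(0, 14) = -58 - 6*14 = -58 - 84 = -142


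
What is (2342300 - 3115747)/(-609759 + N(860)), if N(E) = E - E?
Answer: 773447/609759 ≈ 1.2684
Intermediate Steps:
N(E) = 0
(2342300 - 3115747)/(-609759 + N(860)) = (2342300 - 3115747)/(-609759 + 0) = -773447/(-609759) = -773447*(-1/609759) = 773447/609759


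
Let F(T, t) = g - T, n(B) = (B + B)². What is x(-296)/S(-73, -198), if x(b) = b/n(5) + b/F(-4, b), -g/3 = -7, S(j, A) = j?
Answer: 74/365 ≈ 0.20274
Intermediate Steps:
n(B) = 4*B² (n(B) = (2*B)² = 4*B²)
g = 21 (g = -3*(-7) = 21)
F(T, t) = 21 - T
x(b) = b/20 (x(b) = b/((4*5²)) + b/(21 - 1*(-4)) = b/((4*25)) + b/(21 + 4) = b/100 + b/25 = b/20)
x(-296)/S(-73, -198) = ((1/20)*(-296))/(-73) = -74/5*(-1/73) = 74/365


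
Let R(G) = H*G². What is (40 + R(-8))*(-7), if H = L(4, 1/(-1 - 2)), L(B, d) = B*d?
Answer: 952/3 ≈ 317.33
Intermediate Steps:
H = -4/3 (H = 4/(-1 - 2) = 4/(-3) = 4*(-⅓) = -4/3 ≈ -1.3333)
R(G) = -4*G²/3
(40 + R(-8))*(-7) = (40 - 4/3*(-8)²)*(-7) = (40 - 4/3*64)*(-7) = (40 - 256/3)*(-7) = -136/3*(-7) = 952/3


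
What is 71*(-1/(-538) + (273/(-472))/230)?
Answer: -1360147/29202640 ≈ -0.046576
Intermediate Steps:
71*(-1/(-538) + (273/(-472))/230) = 71*(-1*(-1/538) + (273*(-1/472))*(1/230)) = 71*(1/538 - 273/472*1/230) = 71*(1/538 - 273/108560) = 71*(-19157/29202640) = -1360147/29202640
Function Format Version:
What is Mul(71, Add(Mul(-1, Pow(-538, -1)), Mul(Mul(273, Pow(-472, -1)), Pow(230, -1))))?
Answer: Rational(-1360147, 29202640) ≈ -0.046576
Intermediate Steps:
Mul(71, Add(Mul(-1, Pow(-538, -1)), Mul(Mul(273, Pow(-472, -1)), Pow(230, -1)))) = Mul(71, Add(Mul(-1, Rational(-1, 538)), Mul(Mul(273, Rational(-1, 472)), Rational(1, 230)))) = Mul(71, Add(Rational(1, 538), Mul(Rational(-273, 472), Rational(1, 230)))) = Mul(71, Add(Rational(1, 538), Rational(-273, 108560))) = Mul(71, Rational(-19157, 29202640)) = Rational(-1360147, 29202640)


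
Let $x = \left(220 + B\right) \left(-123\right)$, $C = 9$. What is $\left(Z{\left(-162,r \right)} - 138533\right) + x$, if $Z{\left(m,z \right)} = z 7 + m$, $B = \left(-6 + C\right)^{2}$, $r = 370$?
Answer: $-164272$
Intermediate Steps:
$B = 9$ ($B = \left(-6 + 9\right)^{2} = 3^{2} = 9$)
$Z{\left(m,z \right)} = m + 7 z$ ($Z{\left(m,z \right)} = 7 z + m = m + 7 z$)
$x = -28167$ ($x = \left(220 + 9\right) \left(-123\right) = 229 \left(-123\right) = -28167$)
$\left(Z{\left(-162,r \right)} - 138533\right) + x = \left(\left(-162 + 7 \cdot 370\right) - 138533\right) - 28167 = \left(\left(-162 + 2590\right) - 138533\right) - 28167 = \left(2428 - 138533\right) - 28167 = -136105 - 28167 = -164272$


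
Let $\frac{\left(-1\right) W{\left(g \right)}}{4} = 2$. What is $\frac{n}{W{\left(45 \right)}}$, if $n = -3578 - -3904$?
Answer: $- \frac{163}{4} \approx -40.75$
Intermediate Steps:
$W{\left(g \right)} = -8$ ($W{\left(g \right)} = \left(-4\right) 2 = -8$)
$n = 326$ ($n = -3578 + 3904 = 326$)
$\frac{n}{W{\left(45 \right)}} = \frac{326}{-8} = 326 \left(- \frac{1}{8}\right) = - \frac{163}{4}$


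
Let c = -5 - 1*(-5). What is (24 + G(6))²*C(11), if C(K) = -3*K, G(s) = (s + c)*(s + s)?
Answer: -304128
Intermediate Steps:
c = 0 (c = -5 + 5 = 0)
G(s) = 2*s² (G(s) = (s + 0)*(s + s) = s*(2*s) = 2*s²)
(24 + G(6))²*C(11) = (24 + 2*6²)²*(-3*11) = (24 + 2*36)²*(-33) = (24 + 72)²*(-33) = 96²*(-33) = 9216*(-33) = -304128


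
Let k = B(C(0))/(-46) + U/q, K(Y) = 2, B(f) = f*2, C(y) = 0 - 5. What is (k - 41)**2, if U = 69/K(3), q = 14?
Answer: 608954329/414736 ≈ 1468.3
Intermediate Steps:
C(y) = -5
B(f) = 2*f
U = 69/2 ≈ 34.500
k = 1727/644 (k = (2*(-5))/(-46) + (69/2)/14 = -10*(-1/46) + (69/2)*(1/14) = 5/23 + 69/28 = 1727/644 ≈ 2.6817)
(k - 41)**2 = (1727/644 - 41)**2 = (-24677/644)**2 = 608954329/414736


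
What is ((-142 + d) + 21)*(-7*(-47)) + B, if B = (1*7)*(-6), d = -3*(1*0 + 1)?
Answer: -40838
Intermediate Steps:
d = -3 (d = -3*(0 + 1) = -3*1 = -3)
B = -42 (B = 7*(-6) = -42)
((-142 + d) + 21)*(-7*(-47)) + B = ((-142 - 3) + 21)*(-7*(-47)) - 42 = (-145 + 21)*329 - 42 = -124*329 - 42 = -40796 - 42 = -40838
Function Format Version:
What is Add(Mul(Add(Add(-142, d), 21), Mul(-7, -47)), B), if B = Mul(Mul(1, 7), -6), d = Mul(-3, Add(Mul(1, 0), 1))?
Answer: -40838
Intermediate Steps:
d = -3 (d = Mul(-3, Add(0, 1)) = Mul(-3, 1) = -3)
B = -42 (B = Mul(7, -6) = -42)
Add(Mul(Add(Add(-142, d), 21), Mul(-7, -47)), B) = Add(Mul(Add(Add(-142, -3), 21), Mul(-7, -47)), -42) = Add(Mul(Add(-145, 21), 329), -42) = Add(Mul(-124, 329), -42) = Add(-40796, -42) = -40838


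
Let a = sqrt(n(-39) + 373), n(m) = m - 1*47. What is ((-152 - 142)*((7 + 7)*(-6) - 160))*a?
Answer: 71736*sqrt(287) ≈ 1.2153e+6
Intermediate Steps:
n(m) = -47 + m (n(m) = m - 47 = -47 + m)
a = sqrt(287) (a = sqrt((-47 - 39) + 373) = sqrt(-86 + 373) = sqrt(287) ≈ 16.941)
((-152 - 142)*((7 + 7)*(-6) - 160))*a = ((-152 - 142)*((7 + 7)*(-6) - 160))*sqrt(287) = (-294*(14*(-6) - 160))*sqrt(287) = (-294*(-84 - 160))*sqrt(287) = (-294*(-244))*sqrt(287) = 71736*sqrt(287)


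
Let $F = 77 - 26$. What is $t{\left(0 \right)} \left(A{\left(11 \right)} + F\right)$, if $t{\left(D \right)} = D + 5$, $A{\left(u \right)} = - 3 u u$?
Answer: $-1560$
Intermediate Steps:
$A{\left(u \right)} = - 3 u^{2}$
$F = 51$
$t{\left(D \right)} = 5 + D$
$t{\left(0 \right)} \left(A{\left(11 \right)} + F\right) = \left(5 + 0\right) \left(- 3 \cdot 11^{2} + 51\right) = 5 \left(\left(-3\right) 121 + 51\right) = 5 \left(-363 + 51\right) = 5 \left(-312\right) = -1560$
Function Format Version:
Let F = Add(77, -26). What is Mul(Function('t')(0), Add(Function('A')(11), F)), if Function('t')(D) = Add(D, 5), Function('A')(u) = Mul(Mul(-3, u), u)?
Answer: -1560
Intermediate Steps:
Function('A')(u) = Mul(-3, Pow(u, 2))
F = 51
Function('t')(D) = Add(5, D)
Mul(Function('t')(0), Add(Function('A')(11), F)) = Mul(Add(5, 0), Add(Mul(-3, Pow(11, 2)), 51)) = Mul(5, Add(Mul(-3, 121), 51)) = Mul(5, Add(-363, 51)) = Mul(5, -312) = -1560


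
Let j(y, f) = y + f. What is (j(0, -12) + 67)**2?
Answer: 3025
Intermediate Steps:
j(y, f) = f + y
(j(0, -12) + 67)**2 = ((-12 + 0) + 67)**2 = (-12 + 67)**2 = 55**2 = 3025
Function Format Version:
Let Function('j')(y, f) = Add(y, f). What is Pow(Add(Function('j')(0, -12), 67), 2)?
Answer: 3025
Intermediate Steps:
Function('j')(y, f) = Add(f, y)
Pow(Add(Function('j')(0, -12), 67), 2) = Pow(Add(Add(-12, 0), 67), 2) = Pow(Add(-12, 67), 2) = Pow(55, 2) = 3025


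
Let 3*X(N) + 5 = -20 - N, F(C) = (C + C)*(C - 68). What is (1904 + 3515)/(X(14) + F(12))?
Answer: -5419/1357 ≈ -3.9934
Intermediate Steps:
F(C) = 2*C*(-68 + C) (F(C) = (2*C)*(-68 + C) = 2*C*(-68 + C))
X(N) = -25/3 - N/3 (X(N) = -5/3 + (-20 - N)/3 = -5/3 + (-20/3 - N/3) = -25/3 - N/3)
(1904 + 3515)/(X(14) + F(12)) = (1904 + 3515)/((-25/3 - ⅓*14) + 2*12*(-68 + 12)) = 5419/((-25/3 - 14/3) + 2*12*(-56)) = 5419/(-13 - 1344) = 5419/(-1357) = 5419*(-1/1357) = -5419/1357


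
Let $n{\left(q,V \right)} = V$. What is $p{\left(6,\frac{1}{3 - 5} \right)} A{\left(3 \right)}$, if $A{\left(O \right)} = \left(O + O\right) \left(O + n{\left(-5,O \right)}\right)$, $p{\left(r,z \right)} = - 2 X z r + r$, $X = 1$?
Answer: $432$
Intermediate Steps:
$p{\left(r,z \right)} = r - 2 r z$ ($p{\left(r,z \right)} = \left(-2\right) 1 z r + r = - 2 z r + r = - 2 r z + r = r - 2 r z$)
$A{\left(O \right)} = 4 O^{2}$ ($A{\left(O \right)} = \left(O + O\right) \left(O + O\right) = 2 O 2 O = 4 O^{2}$)
$p{\left(6,\frac{1}{3 - 5} \right)} A{\left(3 \right)} = 6 \left(1 - \frac{2}{3 - 5}\right) 4 \cdot 3^{2} = 6 \left(1 - \frac{2}{-2}\right) 4 \cdot 9 = 6 \left(1 - -1\right) 36 = 6 \left(1 + 1\right) 36 = 6 \cdot 2 \cdot 36 = 12 \cdot 36 = 432$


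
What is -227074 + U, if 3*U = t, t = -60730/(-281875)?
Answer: -38403878104/169125 ≈ -2.2707e+5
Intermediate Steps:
t = 12146/56375 (t = -60730*(-1/281875) = 12146/56375 ≈ 0.21545)
U = 12146/169125 (U = (⅓)*(12146/56375) = 12146/169125 ≈ 0.071817)
-227074 + U = -227074 + 12146/169125 = -38403878104/169125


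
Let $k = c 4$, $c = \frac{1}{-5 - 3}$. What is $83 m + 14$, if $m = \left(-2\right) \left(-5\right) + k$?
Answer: $\frac{1605}{2} \approx 802.5$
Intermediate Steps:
$c = - \frac{1}{8}$ ($c = \frac{1}{-8} = - \frac{1}{8} \approx -0.125$)
$k = - \frac{1}{2}$ ($k = \left(- \frac{1}{8}\right) 4 = - \frac{1}{2} \approx -0.5$)
$m = \frac{19}{2}$ ($m = \left(-2\right) \left(-5\right) - \frac{1}{2} = 10 - \frac{1}{2} = \frac{19}{2} \approx 9.5$)
$83 m + 14 = 83 \cdot \frac{19}{2} + 14 = \frac{1577}{2} + 14 = \frac{1605}{2}$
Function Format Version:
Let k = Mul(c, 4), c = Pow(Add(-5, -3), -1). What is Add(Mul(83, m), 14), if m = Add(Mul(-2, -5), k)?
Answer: Rational(1605, 2) ≈ 802.50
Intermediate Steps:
c = Rational(-1, 8) (c = Pow(-8, -1) = Rational(-1, 8) ≈ -0.12500)
k = Rational(-1, 2) (k = Mul(Rational(-1, 8), 4) = Rational(-1, 2) ≈ -0.50000)
m = Rational(19, 2) (m = Add(Mul(-2, -5), Rational(-1, 2)) = Add(10, Rational(-1, 2)) = Rational(19, 2) ≈ 9.5000)
Add(Mul(83, m), 14) = Add(Mul(83, Rational(19, 2)), 14) = Add(Rational(1577, 2), 14) = Rational(1605, 2)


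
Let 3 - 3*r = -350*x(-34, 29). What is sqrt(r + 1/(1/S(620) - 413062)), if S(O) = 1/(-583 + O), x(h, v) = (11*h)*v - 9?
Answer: I*sqrt(8641496244924246)/82605 ≈ 1125.4*I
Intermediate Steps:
x(h, v) = -9 + 11*h*v (x(h, v) = 11*h*v - 9 = -9 + 11*h*v)
r = -3799247/3 (r = 1 - (-350)*(-9 + 11*(-34)*29)/3 = 1 - (-350)*(-9 - 10846)/3 = 1 - (-350)*(-10855)/3 = 1 - 1/3*3799250 = 1 - 3799250/3 = -3799247/3 ≈ -1.2664e+6)
sqrt(r + 1/(1/S(620) - 413062)) = sqrt(-3799247/3 + 1/(1/(1/(-583 + 620)) - 413062)) = sqrt(-3799247/3 + 1/(1/(1/37) - 413062)) = sqrt(-3799247/3 + 1/(37 - 413062)) = sqrt(-3799247/3 + 1/(-413025)) = sqrt(-3799247/3 - 1/413025) = sqrt(-523061330726/413025) = I*sqrt(8641496244924246)/82605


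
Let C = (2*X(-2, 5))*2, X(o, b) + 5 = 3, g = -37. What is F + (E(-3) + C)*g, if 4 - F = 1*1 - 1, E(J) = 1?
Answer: 263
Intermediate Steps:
X(o, b) = -2 (X(o, b) = -5 + 3 = -2)
C = -8 (C = (2*(-2))*2 = -4*2 = -8)
F = 4 (F = 4 - (1*1 - 1) = 4 - (1 - 1) = 4 - 1*0 = 4 + 0 = 4)
F + (E(-3) + C)*g = 4 + (1 - 8)*(-37) = 4 - 7*(-37) = 4 + 259 = 263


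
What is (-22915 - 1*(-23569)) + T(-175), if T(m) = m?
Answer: 479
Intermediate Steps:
(-22915 - 1*(-23569)) + T(-175) = (-22915 - 1*(-23569)) - 175 = (-22915 + 23569) - 175 = 654 - 175 = 479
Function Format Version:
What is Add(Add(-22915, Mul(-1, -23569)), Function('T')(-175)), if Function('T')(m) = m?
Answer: 479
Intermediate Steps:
Add(Add(-22915, Mul(-1, -23569)), Function('T')(-175)) = Add(Add(-22915, Mul(-1, -23569)), -175) = Add(Add(-22915, 23569), -175) = Add(654, -175) = 479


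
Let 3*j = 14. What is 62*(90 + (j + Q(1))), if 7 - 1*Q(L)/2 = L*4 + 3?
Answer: 17608/3 ≈ 5869.3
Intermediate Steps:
j = 14/3 (j = (⅓)*14 = 14/3 ≈ 4.6667)
Q(L) = 8 - 8*L (Q(L) = 14 - 2*(L*4 + 3) = 14 - 2*(4*L + 3) = 14 - 2*(3 + 4*L) = 14 + (-6 - 8*L) = 8 - 8*L)
62*(90 + (j + Q(1))) = 62*(90 + (14/3 + (8 - 8*1))) = 62*(90 + (14/3 + (8 - 8))) = 62*(90 + (14/3 + 0)) = 62*(90 + 14/3) = 62*(284/3) = 17608/3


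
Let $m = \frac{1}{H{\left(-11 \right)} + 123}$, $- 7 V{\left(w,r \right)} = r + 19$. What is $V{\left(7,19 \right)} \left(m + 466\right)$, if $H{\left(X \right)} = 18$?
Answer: $- \frac{2496866}{987} \approx -2529.8$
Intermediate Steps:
$V{\left(w,r \right)} = - \frac{19}{7} - \frac{r}{7}$ ($V{\left(w,r \right)} = - \frac{r + 19}{7} = - \frac{19 + r}{7} = - \frac{19}{7} - \frac{r}{7}$)
$m = \frac{1}{141}$ ($m = \frac{1}{18 + 123} = \frac{1}{141} \approx 0.0070922$)
$V{\left(7,19 \right)} \left(m + 466\right) = \left(- \frac{19}{7} - \frac{19}{7}\right) \left(\frac{1}{141} + 466\right) = \left(- \frac{19}{7} - \frac{19}{7}\right) \frac{65707}{141} = \left(- \frac{38}{7}\right) \frac{65707}{141} = - \frac{2496866}{987}$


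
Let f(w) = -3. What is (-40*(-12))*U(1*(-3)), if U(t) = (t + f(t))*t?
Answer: 8640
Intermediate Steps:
U(t) = t*(-3 + t) (U(t) = (t - 3)*t = (-3 + t)*t = t*(-3 + t))
(-40*(-12))*U(1*(-3)) = (-40*(-12))*((1*(-3))*(-3 + 1*(-3))) = 480*(-3*(-3 - 3)) = 480*(-3*(-6)) = 480*18 = 8640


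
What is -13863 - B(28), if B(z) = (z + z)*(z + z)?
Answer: -16999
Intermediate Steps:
B(z) = 4*z**2 (B(z) = (2*z)*(2*z) = 4*z**2)
-13863 - B(28) = -13863 - 4*28**2 = -13863 - 4*784 = -13863 - 1*3136 = -13863 - 3136 = -16999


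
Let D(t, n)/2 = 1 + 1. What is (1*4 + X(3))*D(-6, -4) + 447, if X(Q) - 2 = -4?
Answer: 455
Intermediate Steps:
X(Q) = -2 (X(Q) = 2 - 4 = -2)
D(t, n) = 4 (D(t, n) = 2*(1 + 1) = 2*2 = 4)
(1*4 + X(3))*D(-6, -4) + 447 = (1*4 - 2)*4 + 447 = (4 - 2)*4 + 447 = 2*4 + 447 = 8 + 447 = 455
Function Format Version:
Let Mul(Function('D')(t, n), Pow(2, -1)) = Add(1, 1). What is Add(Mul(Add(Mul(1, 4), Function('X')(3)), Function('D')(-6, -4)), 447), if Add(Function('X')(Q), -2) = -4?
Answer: 455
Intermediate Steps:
Function('X')(Q) = -2 (Function('X')(Q) = Add(2, -4) = -2)
Function('D')(t, n) = 4 (Function('D')(t, n) = Mul(2, Add(1, 1)) = Mul(2, 2) = 4)
Add(Mul(Add(Mul(1, 4), Function('X')(3)), Function('D')(-6, -4)), 447) = Add(Mul(Add(Mul(1, 4), -2), 4), 447) = Add(Mul(Add(4, -2), 4), 447) = Add(Mul(2, 4), 447) = Add(8, 447) = 455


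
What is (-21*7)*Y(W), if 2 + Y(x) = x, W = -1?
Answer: 441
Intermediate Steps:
Y(x) = -2 + x
(-21*7)*Y(W) = (-21*7)*(-2 - 1) = -147*(-3) = 441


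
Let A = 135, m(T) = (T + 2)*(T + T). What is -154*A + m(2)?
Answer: -20774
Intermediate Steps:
m(T) = 2*T*(2 + T) (m(T) = (2 + T)*(2*T) = 2*T*(2 + T))
-154*A + m(2) = -154*135 + 2*2*(2 + 2) = -20790 + 2*2*4 = -20790 + 16 = -20774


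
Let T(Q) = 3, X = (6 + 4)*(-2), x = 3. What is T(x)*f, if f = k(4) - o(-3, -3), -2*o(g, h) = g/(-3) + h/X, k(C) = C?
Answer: 549/40 ≈ 13.725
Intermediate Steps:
X = -20 (X = 10*(-2) = -20)
o(g, h) = g/6 + h/40 (o(g, h) = -(g/(-3) + h/(-20))/2 = -(g*(-⅓) + h*(-1/20))/2 = -(-g/3 - h/20)/2 = g/6 + h/40)
f = 183/40 (f = 4 - ((⅙)*(-3) + (1/40)*(-3)) = 4 - (-½ - 3/40) = 4 - 1*(-23/40) = 4 + 23/40 = 183/40 ≈ 4.5750)
T(x)*f = 3*(183/40) = 549/40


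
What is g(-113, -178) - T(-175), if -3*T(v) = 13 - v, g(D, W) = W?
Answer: -346/3 ≈ -115.33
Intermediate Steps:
T(v) = -13/3 + v/3 (T(v) = -(13 - v)/3 = -13/3 + v/3)
g(-113, -178) - T(-175) = -178 - (-13/3 + (1/3)*(-175)) = -178 - (-13/3 - 175/3) = -178 - 1*(-188/3) = -178 + 188/3 = -346/3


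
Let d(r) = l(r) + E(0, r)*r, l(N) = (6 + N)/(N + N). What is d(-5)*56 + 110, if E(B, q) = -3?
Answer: 4722/5 ≈ 944.40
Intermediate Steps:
l(N) = (6 + N)/(2*N) (l(N) = (6 + N)/((2*N)) = (6 + N)*(1/(2*N)) = (6 + N)/(2*N))
d(r) = -3*r + (6 + r)/(2*r) (d(r) = (6 + r)/(2*r) - 3*r = -3*r + (6 + r)/(2*r))
d(-5)*56 + 110 = (½ - 3*(-5) + 3/(-5))*56 + 110 = (½ + 15 + 3*(-⅕))*56 + 110 = (½ + 15 - ⅗)*56 + 110 = (149/10)*56 + 110 = 4172/5 + 110 = 4722/5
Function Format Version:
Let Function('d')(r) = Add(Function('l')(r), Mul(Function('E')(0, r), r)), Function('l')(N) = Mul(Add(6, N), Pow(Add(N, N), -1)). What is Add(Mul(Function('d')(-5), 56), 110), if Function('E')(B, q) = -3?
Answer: Rational(4722, 5) ≈ 944.40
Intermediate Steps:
Function('l')(N) = Mul(Rational(1, 2), Pow(N, -1), Add(6, N)) (Function('l')(N) = Mul(Add(6, N), Pow(Mul(2, N), -1)) = Mul(Add(6, N), Mul(Rational(1, 2), Pow(N, -1))) = Mul(Rational(1, 2), Pow(N, -1), Add(6, N)))
Function('d')(r) = Add(Mul(-3, r), Mul(Rational(1, 2), Pow(r, -1), Add(6, r))) (Function('d')(r) = Add(Mul(Rational(1, 2), Pow(r, -1), Add(6, r)), Mul(-3, r)) = Add(Mul(-3, r), Mul(Rational(1, 2), Pow(r, -1), Add(6, r))))
Add(Mul(Function('d')(-5), 56), 110) = Add(Mul(Add(Rational(1, 2), Mul(-3, -5), Mul(3, Pow(-5, -1))), 56), 110) = Add(Mul(Add(Rational(1, 2), 15, Mul(3, Rational(-1, 5))), 56), 110) = Add(Mul(Add(Rational(1, 2), 15, Rational(-3, 5)), 56), 110) = Add(Mul(Rational(149, 10), 56), 110) = Add(Rational(4172, 5), 110) = Rational(4722, 5)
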